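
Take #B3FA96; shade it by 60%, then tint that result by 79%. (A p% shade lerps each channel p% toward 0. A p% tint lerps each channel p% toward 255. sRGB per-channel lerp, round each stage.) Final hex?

#D9DED6

#B3FA96 is rgb(179, 250, 150).
A 60% shade moves each channel 60% toward 0:
  R: 179 − 107.4 = 71.6 → 72
  G: 250 + 0.6×(0−250) = 250 − 150 = 100 → 100
  B: 150 + 0.6×(0−150) = 150 − 90 = 60 → 60
After the shade: rgb(72, 100, 60) = #48643C.
A 79% tint moves each channel 79% toward 255:
  R: 72 + 144.57 = 216.57 → 217
  G: 100 + 122.45 = 222.45 → 222
  B: 60 + 154.05 = 214.05 → 214
rgb(217, 222, 214) = #D9DED6.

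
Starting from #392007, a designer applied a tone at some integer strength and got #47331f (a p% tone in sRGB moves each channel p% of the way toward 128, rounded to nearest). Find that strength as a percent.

20%

#392007 is rgb(57, 32, 7); #47331f is rgb(71, 51, 31).
On the B channel (widest range): 31 ≈ 7 + (p/100)(128 − 7), so p ≈ 100×(31 − 7)/(128 − 7) = 2400/121 = 19.83.
p = 20 reproduces all three channels after rounding.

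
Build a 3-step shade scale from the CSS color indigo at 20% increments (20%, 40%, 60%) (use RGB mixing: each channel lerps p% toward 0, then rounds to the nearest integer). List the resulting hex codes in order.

#3C0068, #2D004E, #1E0034

CSS indigo is rgb(75, 0, 130).
20%: (75 − 15 = 60→60, 0→0, 130 − 26 = 104→104) → #3C0068
40%: (75 − 30 = 45→45, 0→0, 130 − 52 = 78→78) → #2D004E
60%: (75 − 45 = 30→30, 0→0, 130 − 78 = 52→52) → #1E0034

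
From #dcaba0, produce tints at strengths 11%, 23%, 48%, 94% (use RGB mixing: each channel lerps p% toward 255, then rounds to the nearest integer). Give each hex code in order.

#dcaba0 is rgb(220, 171, 160).
11%: (220 + 3.85 = 223.85→224, 171 + 9.24 = 180.24→180, 160 + 10.45 = 170.45→170) → #e0b4aa
23%: (220 + 8.05 = 228.05→228, 171 + 19.32 = 190.32→190, 160 + 21.85 = 181.85→182) → #e4beb6
48%: (220 + 16.8 = 236.8→237, 171 + 40.32 = 211.32→211, 160 + 45.6 = 205.6→206) → #edd3ce
94%: (220 + 32.9 = 252.9→253, 171 + 78.96 = 249.96→250, 160 + 89.3 = 249.3→249) → #fdfaf9

#e0b4aa, #e4beb6, #edd3ce, #fdfaf9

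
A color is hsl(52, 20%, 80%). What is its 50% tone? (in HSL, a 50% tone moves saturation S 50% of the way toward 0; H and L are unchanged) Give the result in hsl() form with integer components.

S moves 50% from 20 toward 0: 20 − 10 = 10 → 10.
H and L are unchanged.

hsl(52, 10%, 80%)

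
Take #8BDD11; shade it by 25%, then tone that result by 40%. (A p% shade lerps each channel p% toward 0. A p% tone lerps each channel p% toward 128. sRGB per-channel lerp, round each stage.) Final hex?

#8BDD11 is rgb(139, 221, 17).
Per channel, c → c + 0.25(0 − c):
  R: 139 + 0.25×(0−139) = 139 − 34.75 = 104.25 → 104
  G: 221 + 0.25×(0−221) = 221 − 55.25 = 165.75 → 166
  B: 17 − 4.25 = 12.75 → 13
After the shade: rgb(104, 166, 13) = #68A60D.
A 40% tone moves each channel 40% toward 128:
  R: 104 + 9.6 = 113.6 → 114
  G: 166 + 0.4×(128−166) = 166 − 15.2 = 150.8 → 151
  B: 13 + 0.4×(128−13) = 13 + 46 = 59 → 59
rgb(114, 151, 59) = #72973B.

#72973B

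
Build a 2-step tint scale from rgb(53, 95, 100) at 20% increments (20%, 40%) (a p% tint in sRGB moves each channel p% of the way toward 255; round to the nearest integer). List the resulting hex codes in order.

20%: (53 + 40.4 = 93.4→93, 95 + 32 = 127→127, 100 + 31 = 131→131) → #5D7F83
40%: (53 + 80.8 = 133.8→134, 95 + 64 = 159→159, 100 + 62 = 162→162) → #869FA2

#5D7F83, #869FA2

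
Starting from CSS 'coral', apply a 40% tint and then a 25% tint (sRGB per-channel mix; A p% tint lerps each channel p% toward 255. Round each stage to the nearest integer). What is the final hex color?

#ffc5b0

CSS coral is rgb(255, 127, 80).
Per channel, c → c + 0.4(255 − c):
  R: 255 + 0.4×(255−255) = 255 + 0 = 255 → 255
  G: 127 + 0.4×(255−127) = 127 + 51.2 = 178.2 → 178
  B: 80 + 70 = 150 → 150
After the tint: rgb(255, 178, 150) = #ffb296.
Per channel, c → c + 0.25(255 − c):
  R: 255 + 0.25×(255−255) = 255 + 0 = 255 → 255
  G: 178 + 0.25×(255−178) = 178 + 19.25 = 197.25 → 197
  B: 150 + 26.25 = 176.25 → 176
rgb(255, 197, 176) = #ffc5b0.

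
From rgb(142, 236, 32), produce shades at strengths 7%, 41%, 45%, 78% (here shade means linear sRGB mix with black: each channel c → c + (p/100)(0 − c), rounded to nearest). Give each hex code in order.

#84DB1E, #548B13, #4E8212, #1F3407

7%: (142 − 9.94 = 132.06→132, 236 − 16.52 = 219.48→219, 32 − 2.24 = 29.76→30) → #84DB1E
41%: (142 − 58.22 = 83.78→84, 236 − 96.76 = 139.24→139, 32 − 13.12 = 18.88→19) → #548B13
45%: (142 − 63.9 = 78.1→78, 236 − 106.2 = 129.8→130, 32 − 14.4 = 17.6→18) → #4E8212
78%: (142 − 110.76 = 31.24→31, 236 − 184.08 = 51.92→52, 32 − 24.96 = 7.04→7) → #1F3407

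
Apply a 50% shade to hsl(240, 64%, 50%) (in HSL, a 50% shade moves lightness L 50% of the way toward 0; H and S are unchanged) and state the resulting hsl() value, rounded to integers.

L moves 50% from 50 toward 0: 50 − 25 = 25 → 25.
H and S are unchanged.

hsl(240, 64%, 25%)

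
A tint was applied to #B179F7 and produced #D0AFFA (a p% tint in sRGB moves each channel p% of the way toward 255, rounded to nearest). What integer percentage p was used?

40%

#B179F7 is rgb(177, 121, 247); #D0AFFA is rgb(208, 175, 250).
On the G channel (widest range): 175 ≈ 121 + (p/100)(255 − 121), so p ≈ 100×(175 − 121)/(255 − 121) = 5400/134 = 40.30.
p = 40 reproduces all three channels after rounding.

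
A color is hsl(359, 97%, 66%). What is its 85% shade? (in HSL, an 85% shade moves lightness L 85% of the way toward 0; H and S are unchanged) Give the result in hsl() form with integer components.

hsl(359, 97%, 10%)

L moves 85% from 66 toward 0: 66 − 56.1 = 9.9 → 10.
H and S are unchanged.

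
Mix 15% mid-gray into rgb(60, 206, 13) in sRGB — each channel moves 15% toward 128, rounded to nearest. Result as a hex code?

#46c21e

Per channel, c → c + 0.15(128 − c):
  R: 60 + 0.15×(128−60) = 60 + 10.2 = 70.2 → 70
  G: 206 + 0.15×(128−206) = 206 − 11.7 = 194.3 → 194
  B: 13 + 17.25 = 30.25 → 30
rgb(70, 194, 30) = #46c21e.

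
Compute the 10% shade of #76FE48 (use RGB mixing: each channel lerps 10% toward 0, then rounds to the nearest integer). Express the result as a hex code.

#76FE48 is rgb(118, 254, 72).
Lerp each channel 10% toward 0:
  R: 118 + 0.1×(0−118) = 118 − 11.8 = 106.2 → 106
  G: 254 − 25.4 = 228.6 → 229
  B: 72 − 7.2 = 64.8 → 65
rgb(106, 229, 65) = #6AE541.

#6AE541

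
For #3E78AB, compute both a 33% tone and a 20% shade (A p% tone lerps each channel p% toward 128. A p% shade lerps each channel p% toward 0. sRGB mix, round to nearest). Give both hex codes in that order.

#547B9D, #326089

#3E78AB is rgb(62, 120, 171).
33% tone:
  R: 62 + 21.78 = 83.78 → 84
  G: 120 + 0.33×(128−120) = 120 + 2.64 = 122.64 → 123
  B: 171 + 0.33×(128−171) = 171 − 14.19 = 156.81 → 157
  → #547B9D
20% shade:
  R: 62 + 0.2×(0−62) = 62 − 12.4 = 49.6 → 50
  G: 120 + 0.2×(0−120) = 120 − 24 = 96 → 96
  B: 171 − 34.2 = 136.8 → 137
  → #326089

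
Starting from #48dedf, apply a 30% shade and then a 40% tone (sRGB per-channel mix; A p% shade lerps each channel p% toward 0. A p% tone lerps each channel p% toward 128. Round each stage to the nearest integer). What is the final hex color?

#48dedf is rgb(72, 222, 223).
Per channel, c → c + 0.3(0 − c):
  R: 72 + 0.3×(0−72) = 72 − 21.6 = 50.4 → 50
  G: 222 − 66.6 = 155.4 → 155
  B: 223 − 66.9 = 156.1 → 156
After the shade: rgb(50, 155, 156) = #329b9c.
Lerp each channel 40% toward 128:
  R: 50 + 31.2 = 81.2 → 81
  G: 155 + 0.4×(128−155) = 155 − 10.8 = 144.2 → 144
  B: 156 + 0.4×(128−156) = 156 − 11.2 = 144.8 → 145
rgb(81, 144, 145) = #519091.

#519091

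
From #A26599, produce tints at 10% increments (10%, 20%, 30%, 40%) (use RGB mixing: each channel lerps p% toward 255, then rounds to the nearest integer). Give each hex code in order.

#AB74A3, #B584AD, #BE93B8, #C7A3C2

#A26599 is rgb(162, 101, 153).
10%: (162 + 9.3 = 171.3→171, 101 + 15.4 = 116.4→116, 153 + 10.2 = 163.2→163) → #AB74A3
20%: (162 + 18.6 = 180.6→181, 101 + 30.8 = 131.8→132, 153 + 20.4 = 173.4→173) → #B584AD
30%: (162 + 27.9 = 189.9→190, 101 + 46.2 = 147.2→147, 153 + 30.6 = 183.6→184) → #BE93B8
40%: (162 + 37.2 = 199.2→199, 101 + 61.6 = 162.6→163, 153 + 40.8 = 193.8→194) → #C7A3C2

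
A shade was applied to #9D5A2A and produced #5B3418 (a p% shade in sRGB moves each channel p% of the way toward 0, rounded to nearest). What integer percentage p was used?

42%

#9D5A2A is rgb(157, 90, 42); #5B3418 is rgb(91, 52, 24).
On the R channel (widest range): 91 ≈ 157 + (p/100)(0 − 157), so p ≈ 100×(91 − 157)/(0 − 157) = -6600/-157 = 42.04.
p = 42 reproduces all three channels after rounding.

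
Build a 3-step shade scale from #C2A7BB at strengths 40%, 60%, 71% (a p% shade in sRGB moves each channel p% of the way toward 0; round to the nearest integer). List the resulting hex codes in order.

#C2A7BB is rgb(194, 167, 187).
40%: (194 − 77.6 = 116.4→116, 167 − 66.8 = 100.2→100, 187 − 74.8 = 112.2→112) → #746470
60%: (194 − 116.4 = 77.6→78, 167 − 100.2 = 66.8→67, 187 − 112.2 = 74.8→75) → #4E434B
71%: (194 − 137.74 = 56.26→56, 167 − 118.57 = 48.43→48, 187 − 132.77 = 54.23→54) → #383036

#746470, #4E434B, #383036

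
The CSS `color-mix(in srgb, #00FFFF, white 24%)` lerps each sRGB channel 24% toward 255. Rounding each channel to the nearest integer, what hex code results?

#3DFFFF

#00FFFF is rgb(0, 255, 255).
Lerp each channel 24% toward 255:
  R: 0 + 0.24×(255−0) = 0 + 61.2 = 61.2 → 61
  G: 255 + 0.24×(255−255) = 255 + 0 = 255 → 255
  B: 255 + 0.24×(255−255) = 255 + 0 = 255 → 255
rgb(61, 255, 255) = #3DFFFF.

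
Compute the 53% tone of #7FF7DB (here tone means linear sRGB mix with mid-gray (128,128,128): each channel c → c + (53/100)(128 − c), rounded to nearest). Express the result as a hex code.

#7FF7DB is rgb(127, 247, 219).
A 53% tone moves each channel 53% toward 128:
  R: 127 + 0.53×(128−127) = 127 + 0.53 = 127.53 → 128
  G: 247 + 0.53×(128−247) = 247 − 63.07 = 183.93 → 184
  B: 219 + 0.53×(128−219) = 219 − 48.23 = 170.77 → 171
rgb(128, 184, 171) = #80B8AB.

#80B8AB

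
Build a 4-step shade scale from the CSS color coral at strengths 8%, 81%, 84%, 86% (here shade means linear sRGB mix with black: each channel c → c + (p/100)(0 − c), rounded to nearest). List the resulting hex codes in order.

#EB754A, #30180F, #29140D, #24120B

CSS coral is rgb(255, 127, 80).
8%: (255 − 20.4 = 234.6→235, 127 − 10.16 = 116.84→117, 80 − 6.4 = 73.6→74) → #EB754A
81%: (255 − 206.55 = 48.45→48, 127 − 102.87 = 24.13→24, 80 − 64.8 = 15.2→15) → #30180F
84%: (255 − 214.2 = 40.8→41, 127 − 106.68 = 20.32→20, 80 − 67.2 = 12.8→13) → #29140D
86%: (255 − 219.3 = 35.7→36, 127 − 109.22 = 17.78→18, 80 − 68.8 = 11.2→11) → #24120B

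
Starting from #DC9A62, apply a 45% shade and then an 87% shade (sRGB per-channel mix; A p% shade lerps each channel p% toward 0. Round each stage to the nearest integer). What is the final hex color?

#100B07

#DC9A62 is rgb(220, 154, 98).
A 45% shade moves each channel 45% toward 0:
  R: 220 − 99 = 121 → 121
  G: 154 − 69.3 = 84.7 → 85
  B: 98 − 44.1 = 53.9 → 54
After the shade: rgb(121, 85, 54) = #795536.
An 87% shade moves each channel 87% toward 0:
  R: 121 + 0.87×(0−121) = 121 − 105.27 = 15.73 → 16
  G: 85 − 73.95 = 11.05 → 11
  B: 54 + 0.87×(0−54) = 54 − 46.98 = 7.02 → 7
rgb(16, 11, 7) = #100B07.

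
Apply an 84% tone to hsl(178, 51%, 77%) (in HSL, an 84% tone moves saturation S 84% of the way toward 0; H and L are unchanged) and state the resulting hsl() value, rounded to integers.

hsl(178, 8%, 77%)

S moves 84% from 51 toward 0: 51 − 42.84 = 8.16 → 8.
H and L are unchanged.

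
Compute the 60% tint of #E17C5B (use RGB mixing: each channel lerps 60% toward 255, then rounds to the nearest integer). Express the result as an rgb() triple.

#E17C5B is rgb(225, 124, 91).
Lerp each channel 60% toward 255:
  R: 225 + 0.6×(255−225) = 225 + 18 = 243 → 243
  G: 124 + 78.6 = 202.6 → 203
  B: 91 + 0.6×(255−91) = 91 + 98.4 = 189.4 → 189

rgb(243, 203, 189)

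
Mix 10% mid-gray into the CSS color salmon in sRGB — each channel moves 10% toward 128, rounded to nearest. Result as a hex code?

CSS salmon is rgb(250, 128, 114).
A 10% tone moves each channel 10% toward 128:
  R: 250 − 12.2 = 237.8 → 238
  G: 128 + 0 = 128 → 128
  B: 114 + 0.1×(128−114) = 114 + 1.4 = 115.4 → 115
rgb(238, 128, 115) = #EE8073.

#EE8073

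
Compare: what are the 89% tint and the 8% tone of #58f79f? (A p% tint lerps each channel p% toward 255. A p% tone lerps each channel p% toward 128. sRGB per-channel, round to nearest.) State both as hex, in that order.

#58f79f is rgb(88, 247, 159).
89% tint:
  R: 88 + 0.89×(255−88) = 88 + 148.63 = 236.63 → 237
  G: 247 + 0.89×(255−247) = 247 + 7.12 = 254.12 → 254
  B: 159 + 0.89×(255−159) = 159 + 85.44 = 244.44 → 244
  → #edfef4
8% tone:
  R: 88 + 0.08×(128−88) = 88 + 3.2 = 91.2 → 91
  G: 247 − 9.52 = 237.48 → 237
  B: 159 − 2.48 = 156.52 → 157
  → #5bed9d

#edfef4, #5bed9d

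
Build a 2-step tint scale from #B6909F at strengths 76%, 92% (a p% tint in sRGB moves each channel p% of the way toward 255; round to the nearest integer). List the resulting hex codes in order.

#EDE4E8, #F9F6F7

#B6909F is rgb(182, 144, 159).
76%: (182 + 55.48 = 237.48→237, 144 + 84.36 = 228.36→228, 159 + 72.96 = 231.96→232) → #EDE4E8
92%: (182 + 67.16 = 249.16→249, 144 + 102.12 = 246.12→246, 159 + 88.32 = 247.32→247) → #F9F6F7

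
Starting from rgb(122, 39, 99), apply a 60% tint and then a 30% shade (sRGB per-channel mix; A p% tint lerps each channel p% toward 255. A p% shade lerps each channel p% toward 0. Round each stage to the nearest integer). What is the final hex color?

Per channel, c → c + 0.6(255 − c):
  R: 122 + 79.8 = 201.8 → 202
  G: 39 + 0.6×(255−39) = 39 + 129.6 = 168.6 → 169
  B: 99 + 0.6×(255−99) = 99 + 93.6 = 192.6 → 193
After the tint: rgb(202, 169, 193) = #CAA9C1.
Per channel, c → c + 0.3(0 − c):
  R: 202 − 60.6 = 141.4 → 141
  G: 169 + 0.3×(0−169) = 169 − 50.7 = 118.3 → 118
  B: 193 − 57.9 = 135.1 → 135
rgb(141, 118, 135) = #8D7687.

#8D7687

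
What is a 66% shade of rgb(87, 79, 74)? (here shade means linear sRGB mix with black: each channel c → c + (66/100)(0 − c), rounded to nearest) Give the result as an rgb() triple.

A 66% shade moves each channel 66% toward 0:
  R: 87 + 0.66×(0−87) = 87 − 57.42 = 29.58 → 30
  G: 79 + 0.66×(0−79) = 79 − 52.14 = 26.86 → 27
  B: 74 − 48.84 = 25.16 → 25

rgb(30, 27, 25)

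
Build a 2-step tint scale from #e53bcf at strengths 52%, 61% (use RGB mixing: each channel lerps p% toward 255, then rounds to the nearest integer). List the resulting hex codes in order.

#f3a1e8, #f5b3ec

#e53bcf is rgb(229, 59, 207).
52%: (229 + 13.52 = 242.52→243, 59 + 101.92 = 160.92→161, 207 + 24.96 = 231.96→232) → #f3a1e8
61%: (229 + 15.86 = 244.86→245, 59 + 119.56 = 178.56→179, 207 + 29.28 = 236.28→236) → #f5b3ec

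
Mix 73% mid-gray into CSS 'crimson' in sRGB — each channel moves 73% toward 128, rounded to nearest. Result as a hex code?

CSS crimson is rgb(220, 20, 60).
Per channel, c → c + 0.73(128 − c):
  R: 220 + 0.73×(128−220) = 220 − 67.16 = 152.84 → 153
  G: 20 + 0.73×(128−20) = 20 + 78.84 = 98.84 → 99
  B: 60 + 49.64 = 109.64 → 110
rgb(153, 99, 110) = #99636e.

#99636e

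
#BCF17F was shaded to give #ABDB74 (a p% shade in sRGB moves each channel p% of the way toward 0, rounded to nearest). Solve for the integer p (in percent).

#BCF17F is rgb(188, 241, 127); #ABDB74 is rgb(171, 219, 116).
On the G channel (widest range): 219 ≈ 241 + (p/100)(0 − 241), so p ≈ 100×(219 − 241)/(0 − 241) = -2200/-241 = 9.13.
p = 9 reproduces all three channels after rounding.

9%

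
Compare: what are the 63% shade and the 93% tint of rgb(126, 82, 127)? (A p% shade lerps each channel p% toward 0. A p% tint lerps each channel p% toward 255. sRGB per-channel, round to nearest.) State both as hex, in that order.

#2F1E2F, #F6F3F6

63% shade:
  R: 126 − 79.38 = 46.62 → 47
  G: 82 + 0.63×(0−82) = 82 − 51.66 = 30.34 → 30
  B: 127 + 0.63×(0−127) = 127 − 80.01 = 46.99 → 47
  → #2F1E2F
93% tint:
  R: 126 + 0.93×(255−126) = 126 + 119.97 = 245.97 → 246
  G: 82 + 0.93×(255−82) = 82 + 160.89 = 242.89 → 243
  B: 127 + 0.93×(255−127) = 127 + 119.04 = 246.04 → 246
  → #F6F3F6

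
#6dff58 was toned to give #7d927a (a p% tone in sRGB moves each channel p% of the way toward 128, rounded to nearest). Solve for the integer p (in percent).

#6dff58 is rgb(109, 255, 88); #7d927a is rgb(125, 146, 122).
On the G channel (widest range): 146 ≈ 255 + (p/100)(128 − 255), so p ≈ 100×(146 − 255)/(128 − 255) = -10900/-127 = 85.83.
p = 86 reproduces all three channels after rounding.

86%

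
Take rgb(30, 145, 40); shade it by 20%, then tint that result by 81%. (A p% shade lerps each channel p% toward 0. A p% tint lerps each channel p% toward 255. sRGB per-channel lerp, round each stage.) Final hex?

A 20% shade moves each channel 20% toward 0:
  R: 30 − 6 = 24 → 24
  G: 145 + 0.2×(0−145) = 145 − 29 = 116 → 116
  B: 40 − 8 = 32 → 32
After the shade: rgb(24, 116, 32) = #187420.
An 81% tint moves each channel 81% toward 255:
  R: 24 + 187.11 = 211.11 → 211
  G: 116 + 112.59 = 228.59 → 229
  B: 32 + 0.81×(255−32) = 32 + 180.63 = 212.63 → 213
rgb(211, 229, 213) = #d3e5d5.

#d3e5d5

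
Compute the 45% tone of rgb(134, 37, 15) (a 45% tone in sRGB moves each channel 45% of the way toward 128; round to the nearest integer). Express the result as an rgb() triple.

rgb(131, 78, 66)

Lerp each channel 45% toward 128:
  R: 134 − 2.7 = 131.3 → 131
  G: 37 + 0.45×(128−37) = 37 + 40.95 = 77.95 → 78
  B: 15 + 0.45×(128−15) = 15 + 50.85 = 65.85 → 66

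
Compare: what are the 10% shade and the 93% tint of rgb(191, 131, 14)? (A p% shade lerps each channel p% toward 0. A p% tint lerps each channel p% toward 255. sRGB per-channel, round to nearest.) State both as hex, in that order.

#ac760d, #fbf6ee

10% shade:
  R: 191 − 19.1 = 171.9 → 172
  G: 131 + 0.1×(0−131) = 131 − 13.1 = 117.9 → 118
  B: 14 + 0.1×(0−14) = 14 − 1.4 = 12.6 → 13
  → #ac760d
93% tint:
  R: 191 + 0.93×(255−191) = 191 + 59.52 = 250.52 → 251
  G: 131 + 115.32 = 246.32 → 246
  B: 14 + 224.13 = 238.13 → 238
  → #fbf6ee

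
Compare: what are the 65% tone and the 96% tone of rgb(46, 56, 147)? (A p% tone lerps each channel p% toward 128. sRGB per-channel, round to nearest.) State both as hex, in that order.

#636787, #7D7D81

65% tone:
  R: 46 + 0.65×(128−46) = 46 + 53.3 = 99.3 → 99
  G: 56 + 0.65×(128−56) = 56 + 46.8 = 102.8 → 103
  B: 147 + 0.65×(128−147) = 147 − 12.35 = 134.65 → 135
  → #636787
96% tone:
  R: 46 + 78.72 = 124.72 → 125
  G: 56 + 69.12 = 125.12 → 125
  B: 147 + 0.96×(128−147) = 147 − 18.24 = 128.76 → 129
  → #7D7D81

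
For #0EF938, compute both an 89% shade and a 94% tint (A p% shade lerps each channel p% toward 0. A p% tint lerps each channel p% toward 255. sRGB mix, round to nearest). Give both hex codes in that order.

#0EF938 is rgb(14, 249, 56).
89% shade:
  R: 14 − 12.46 = 1.54 → 2
  G: 249 − 221.61 = 27.39 → 27
  B: 56 + 0.89×(0−56) = 56 − 49.84 = 6.16 → 6
  → #021B06
94% tint:
  R: 14 + 0.94×(255−14) = 14 + 226.54 = 240.54 → 241
  G: 249 + 5.64 = 254.64 → 255
  B: 56 + 0.94×(255−56) = 56 + 187.06 = 243.06 → 243
  → #F1FFF3

#021B06, #F1FFF3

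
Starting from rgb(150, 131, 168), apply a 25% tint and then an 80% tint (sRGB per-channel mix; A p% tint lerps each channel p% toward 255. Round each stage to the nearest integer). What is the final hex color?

#EFECF2

A 25% tint moves each channel 25% toward 255:
  R: 150 + 26.25 = 176.25 → 176
  G: 131 + 0.25×(255−131) = 131 + 31 = 162 → 162
  B: 168 + 0.25×(255−168) = 168 + 21.75 = 189.75 → 190
After the tint: rgb(176, 162, 190) = #B0A2BE.
Lerp each channel 80% toward 255:
  R: 176 + 63.2 = 239.2 → 239
  G: 162 + 0.8×(255−162) = 162 + 74.4 = 236.4 → 236
  B: 190 + 0.8×(255−190) = 190 + 52 = 242 → 242
rgb(239, 236, 242) = #EFECF2.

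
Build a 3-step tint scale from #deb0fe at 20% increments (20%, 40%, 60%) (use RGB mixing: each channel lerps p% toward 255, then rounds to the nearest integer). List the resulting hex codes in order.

#deb0fe is rgb(222, 176, 254).
20%: (222 + 6.6 = 228.6→229, 176 + 15.8 = 191.8→192, 254→254) → #e5c0fe
40%: (222 + 13.2 = 235.2→235, 176 + 31.6 = 207.6→208, 254→254) → #ebd0fe
60%: (222 + 19.8 = 241.8→242, 176 + 47.4 = 223.4→223, 254 + 0.6 = 254.6→255) → #f2dfff

#e5c0fe, #ebd0fe, #f2dfff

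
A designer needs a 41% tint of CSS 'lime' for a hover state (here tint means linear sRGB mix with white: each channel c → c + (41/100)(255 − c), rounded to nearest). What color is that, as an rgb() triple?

rgb(105, 255, 105)

CSS lime is rgb(0, 255, 0).
Lerp each channel 41% toward 255:
  R: 0 + 0.41×(255−0) = 0 + 104.55 = 104.55 → 105
  G: 255 + 0 = 255 → 255
  B: 0 + 104.55 = 104.55 → 105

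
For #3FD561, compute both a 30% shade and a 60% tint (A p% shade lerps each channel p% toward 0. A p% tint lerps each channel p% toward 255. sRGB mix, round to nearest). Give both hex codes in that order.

#3FD561 is rgb(63, 213, 97).
30% shade:
  R: 63 + 0.3×(0−63) = 63 − 18.9 = 44.1 → 44
  G: 213 + 0.3×(0−213) = 213 − 63.9 = 149.1 → 149
  B: 97 + 0.3×(0−97) = 97 − 29.1 = 67.9 → 68
  → #2C9544
60% tint:
  R: 63 + 0.6×(255−63) = 63 + 115.2 = 178.2 → 178
  G: 213 + 0.6×(255−213) = 213 + 25.2 = 238.2 → 238
  B: 97 + 0.6×(255−97) = 97 + 94.8 = 191.8 → 192
  → #B2EEC0

#2C9544, #B2EEC0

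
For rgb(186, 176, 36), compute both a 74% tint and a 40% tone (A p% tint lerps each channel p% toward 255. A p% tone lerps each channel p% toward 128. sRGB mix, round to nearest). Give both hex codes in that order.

74% tint:
  R: 186 + 51.06 = 237.06 → 237
  G: 176 + 58.46 = 234.46 → 234
  B: 36 + 162.06 = 198.06 → 198
  → #edeac6
40% tone:
  R: 186 − 23.2 = 162.8 → 163
  G: 176 + 0.4×(128−176) = 176 − 19.2 = 156.8 → 157
  B: 36 + 0.4×(128−36) = 36 + 36.8 = 72.8 → 73
  → #a39d49

#edeac6, #a39d49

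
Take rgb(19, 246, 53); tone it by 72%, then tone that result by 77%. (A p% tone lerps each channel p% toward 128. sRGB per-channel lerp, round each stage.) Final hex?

A 72% tone moves each channel 72% toward 128:
  R: 19 + 0.72×(128−19) = 19 + 78.48 = 97.48 → 97
  G: 246 + 0.72×(128−246) = 246 − 84.96 = 161.04 → 161
  B: 53 + 54 = 107 → 107
After the tone: rgb(97, 161, 107) = #61A16B.
A 77% tone moves each channel 77% toward 128:
  R: 97 + 23.87 = 120.87 → 121
  G: 161 − 25.41 = 135.59 → 136
  B: 107 + 0.77×(128−107) = 107 + 16.17 = 123.17 → 123
rgb(121, 136, 123) = #79887B.

#79887B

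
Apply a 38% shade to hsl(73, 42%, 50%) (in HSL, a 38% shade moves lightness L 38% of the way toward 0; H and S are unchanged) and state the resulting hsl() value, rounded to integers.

L moves 38% from 50 toward 0: 50 − 19 = 31 → 31.
H and S are unchanged.

hsl(73, 42%, 31%)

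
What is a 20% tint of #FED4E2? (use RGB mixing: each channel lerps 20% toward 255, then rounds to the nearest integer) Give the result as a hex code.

#FEDDE8

#FED4E2 is rgb(254, 212, 226).
Lerp each channel 20% toward 255:
  R: 254 + 0.2 = 254.2 → 254
  G: 212 + 8.6 = 220.6 → 221
  B: 226 + 0.2×(255−226) = 226 + 5.8 = 231.8 → 232
rgb(254, 221, 232) = #FEDDE8.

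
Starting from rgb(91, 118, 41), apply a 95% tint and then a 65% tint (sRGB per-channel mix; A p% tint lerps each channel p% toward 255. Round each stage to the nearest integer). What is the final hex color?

#fcfdfb

Per channel, c → c + 0.95(255 − c):
  R: 91 + 0.95×(255−91) = 91 + 155.8 = 246.8 → 247
  G: 118 + 130.15 = 248.15 → 248
  B: 41 + 0.95×(255−41) = 41 + 203.3 = 244.3 → 244
After the tint: rgb(247, 248, 244) = #f7f8f4.
Per channel, c → c + 0.65(255 − c):
  R: 247 + 0.65×(255−247) = 247 + 5.2 = 252.2 → 252
  G: 248 + 4.55 = 252.55 → 253
  B: 244 + 7.15 = 251.15 → 251
rgb(252, 253, 251) = #fcfdfb.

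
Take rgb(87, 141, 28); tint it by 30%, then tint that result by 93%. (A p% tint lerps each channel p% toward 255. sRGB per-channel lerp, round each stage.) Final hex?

Per channel, c → c + 0.3(255 − c):
  R: 87 + 0.3×(255−87) = 87 + 50.4 = 137.4 → 137
  G: 141 + 34.2 = 175.2 → 175
  B: 28 + 0.3×(255−28) = 28 + 68.1 = 96.1 → 96
After the tint: rgb(137, 175, 96) = #89af60.
Lerp each channel 93% toward 255:
  R: 137 + 0.93×(255−137) = 137 + 109.74 = 246.74 → 247
  G: 175 + 0.93×(255−175) = 175 + 74.4 = 249.4 → 249
  B: 96 + 0.93×(255−96) = 96 + 147.87 = 243.87 → 244
rgb(247, 249, 244) = #f7f9f4.

#f7f9f4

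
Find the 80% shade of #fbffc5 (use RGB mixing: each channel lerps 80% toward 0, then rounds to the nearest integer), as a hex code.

#fbffc5 is rgb(251, 255, 197).
Per channel, c → c + 0.8(0 − c):
  R: 251 − 200.8 = 50.2 → 50
  G: 255 − 204 = 51 → 51
  B: 197 + 0.8×(0−197) = 197 − 157.6 = 39.4 → 39
rgb(50, 51, 39) = #323327.

#323327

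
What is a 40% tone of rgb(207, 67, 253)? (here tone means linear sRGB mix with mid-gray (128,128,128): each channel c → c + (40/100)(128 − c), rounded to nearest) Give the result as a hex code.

#AF5BCB

A 40% tone moves each channel 40% toward 128:
  R: 207 + 0.4×(128−207) = 207 − 31.6 = 175.4 → 175
  G: 67 + 24.4 = 91.4 → 91
  B: 253 − 50 = 203 → 203
rgb(175, 91, 203) = #AF5BCB.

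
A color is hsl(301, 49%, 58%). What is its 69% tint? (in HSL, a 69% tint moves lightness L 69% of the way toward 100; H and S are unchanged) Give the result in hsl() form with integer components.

hsl(301, 49%, 87%)

L moves 69% from 58 toward 100: 58 + 28.98 = 86.98 → 87.
H and S are unchanged.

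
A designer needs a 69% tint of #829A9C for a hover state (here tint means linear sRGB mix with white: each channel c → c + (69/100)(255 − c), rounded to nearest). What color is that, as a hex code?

#829A9C is rgb(130, 154, 156).
Per channel, c → c + 0.69(255 − c):
  R: 130 + 0.69×(255−130) = 130 + 86.25 = 216.25 → 216
  G: 154 + 69.69 = 223.69 → 224
  B: 156 + 68.31 = 224.31 → 224
rgb(216, 224, 224) = #D8E0E0.

#D8E0E0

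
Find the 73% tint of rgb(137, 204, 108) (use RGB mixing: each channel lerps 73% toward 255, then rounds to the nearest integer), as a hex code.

Lerp each channel 73% toward 255:
  R: 137 + 0.73×(255−137) = 137 + 86.14 = 223.14 → 223
  G: 204 + 37.23 = 241.23 → 241
  B: 108 + 0.73×(255−108) = 108 + 107.31 = 215.31 → 215
rgb(223, 241, 215) = #DFF1D7.

#DFF1D7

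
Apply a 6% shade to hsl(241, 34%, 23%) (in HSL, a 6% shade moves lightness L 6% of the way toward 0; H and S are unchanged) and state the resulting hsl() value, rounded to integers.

L moves 6% from 23 toward 0: 23 − 1.38 = 21.62 → 22.
H and S are unchanged.

hsl(241, 34%, 22%)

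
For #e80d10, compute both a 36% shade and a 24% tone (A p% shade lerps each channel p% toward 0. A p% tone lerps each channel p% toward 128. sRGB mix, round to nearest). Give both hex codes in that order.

#e80d10 is rgb(232, 13, 16).
36% shade:
  R: 232 + 0.36×(0−232) = 232 − 83.52 = 148.48 → 148
  G: 13 + 0.36×(0−13) = 13 − 4.68 = 8.32 → 8
  B: 16 + 0.36×(0−16) = 16 − 5.76 = 10.24 → 10
  → #94080a
24% tone:
  R: 232 − 24.96 = 207.04 → 207
  G: 13 + 27.6 = 40.6 → 41
  B: 16 + 26.88 = 42.88 → 43
  → #cf292b

#94080a, #cf292b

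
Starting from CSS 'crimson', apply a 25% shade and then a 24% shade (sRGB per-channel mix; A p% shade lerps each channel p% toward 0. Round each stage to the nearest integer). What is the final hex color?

#7D0B22

CSS crimson is rgb(220, 20, 60).
A 25% shade moves each channel 25% toward 0:
  R: 220 − 55 = 165 → 165
  G: 20 − 5 = 15 → 15
  B: 60 + 0.25×(0−60) = 60 − 15 = 45 → 45
After the shade: rgb(165, 15, 45) = #A50F2D.
Lerp each channel 24% toward 0:
  R: 165 − 39.6 = 125.4 → 125
  G: 15 − 3.6 = 11.4 → 11
  B: 45 − 10.8 = 34.2 → 34
rgb(125, 11, 34) = #7D0B22.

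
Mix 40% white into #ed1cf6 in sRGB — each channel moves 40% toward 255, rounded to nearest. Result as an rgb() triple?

rgb(244, 119, 250)

#ed1cf6 is rgb(237, 28, 246).
A 40% tint moves each channel 40% toward 255:
  R: 237 + 0.4×(255−237) = 237 + 7.2 = 244.2 → 244
  G: 28 + 0.4×(255−28) = 28 + 90.8 = 118.8 → 119
  B: 246 + 3.6 = 249.6 → 250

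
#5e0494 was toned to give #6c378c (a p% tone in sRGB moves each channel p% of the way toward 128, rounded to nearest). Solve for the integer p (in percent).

41%

#5e0494 is rgb(94, 4, 148); #6c378c is rgb(108, 55, 140).
On the G channel (widest range): 55 ≈ 4 + (p/100)(128 − 4), so p ≈ 100×(55 − 4)/(128 − 4) = 5100/124 = 41.13.
p = 41 reproduces all three channels after rounding.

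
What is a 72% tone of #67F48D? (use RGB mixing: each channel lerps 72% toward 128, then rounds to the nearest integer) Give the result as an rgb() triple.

rgb(121, 160, 132)

#67F48D is rgb(103, 244, 141).
Per channel, c → c + 0.72(128 − c):
  R: 103 + 0.72×(128−103) = 103 + 18 = 121 → 121
  G: 244 + 0.72×(128−244) = 244 − 83.52 = 160.48 → 160
  B: 141 − 9.36 = 131.64 → 132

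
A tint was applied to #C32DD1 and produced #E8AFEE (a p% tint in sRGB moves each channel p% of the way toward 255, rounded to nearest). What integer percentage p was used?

62%

#C32DD1 is rgb(195, 45, 209); #E8AFEE is rgb(232, 175, 238).
On the G channel (widest range): 175 ≈ 45 + (p/100)(255 − 45), so p ≈ 100×(175 − 45)/(255 − 45) = 13000/210 = 61.90.
p = 62 reproduces all three channels after rounding.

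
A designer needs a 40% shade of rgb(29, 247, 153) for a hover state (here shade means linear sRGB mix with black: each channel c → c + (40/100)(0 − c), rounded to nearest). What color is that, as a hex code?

Per channel, c → c + 0.4(0 − c):
  R: 29 + 0.4×(0−29) = 29 − 11.6 = 17.4 → 17
  G: 247 + 0.4×(0−247) = 247 − 98.8 = 148.2 → 148
  B: 153 + 0.4×(0−153) = 153 − 61.2 = 91.8 → 92
rgb(17, 148, 92) = #11945c.

#11945c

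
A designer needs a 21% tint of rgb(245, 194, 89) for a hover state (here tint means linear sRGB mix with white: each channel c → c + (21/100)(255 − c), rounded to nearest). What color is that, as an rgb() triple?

Per channel, c → c + 0.21(255 − c):
  R: 245 + 2.1 = 247.1 → 247
  G: 194 + 12.81 = 206.81 → 207
  B: 89 + 0.21×(255−89) = 89 + 34.86 = 123.86 → 124

rgb(247, 207, 124)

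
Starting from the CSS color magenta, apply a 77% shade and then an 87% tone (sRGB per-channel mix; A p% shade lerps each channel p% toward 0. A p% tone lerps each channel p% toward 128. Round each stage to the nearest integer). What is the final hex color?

#776F77

CSS magenta is rgb(255, 0, 255).
A 77% shade moves each channel 77% toward 0:
  R: 255 + 0.77×(0−255) = 255 − 196.35 = 58.65 → 59
  G: 0 + 0 = 0 → 0
  B: 255 + 0.77×(0−255) = 255 − 196.35 = 58.65 → 59
After the shade: rgb(59, 0, 59) = #3B003B.
An 87% tone moves each channel 87% toward 128:
  R: 59 + 60.03 = 119.03 → 119
  G: 0 + 0.87×(128−0) = 0 + 111.36 = 111.36 → 111
  B: 59 + 0.87×(128−59) = 59 + 60.03 = 119.03 → 119
rgb(119, 111, 119) = #776F77.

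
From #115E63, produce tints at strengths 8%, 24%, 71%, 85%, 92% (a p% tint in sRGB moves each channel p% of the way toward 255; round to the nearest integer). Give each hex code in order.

#246B6F, #4A8588, #BAD0D2, #DBE7E8, #ECF2F3

#115E63 is rgb(17, 94, 99).
8%: (17 + 19.04 = 36.04→36, 94 + 12.88 = 106.88→107, 99 + 12.48 = 111.48→111) → #246B6F
24%: (17 + 57.12 = 74.12→74, 94 + 38.64 = 132.64→133, 99 + 37.44 = 136.44→136) → #4A8588
71%: (17 + 168.98 = 185.98→186, 94 + 114.31 = 208.31→208, 99 + 110.76 = 209.76→210) → #BAD0D2
85%: (17 + 202.3 = 219.3→219, 94 + 136.85 = 230.85→231, 99 + 132.6 = 231.6→232) → #DBE7E8
92%: (17 + 218.96 = 235.96→236, 94 + 148.12 = 242.12→242, 99 + 143.52 = 242.52→243) → #ECF2F3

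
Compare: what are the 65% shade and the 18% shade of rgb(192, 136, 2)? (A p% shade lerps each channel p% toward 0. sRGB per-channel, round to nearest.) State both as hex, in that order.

#433001, #9D7002

65% shade:
  R: 192 + 0.65×(0−192) = 192 − 124.8 = 67.2 → 67
  G: 136 + 0.65×(0−136) = 136 − 88.4 = 47.6 → 48
  B: 2 + 0.65×(0−2) = 2 − 1.3 = 0.7 → 1
  → #433001
18% shade:
  R: 192 + 0.18×(0−192) = 192 − 34.56 = 157.44 → 157
  G: 136 − 24.48 = 111.52 → 112
  B: 2 + 0.18×(0−2) = 2 − 0.36 = 1.64 → 2
  → #9D7002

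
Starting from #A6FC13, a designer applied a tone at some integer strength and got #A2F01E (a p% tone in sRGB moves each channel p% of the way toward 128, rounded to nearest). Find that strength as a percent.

10%

#A6FC13 is rgb(166, 252, 19); #A2F01E is rgb(162, 240, 30).
On the G channel (widest range): 240 ≈ 252 + (p/100)(128 − 252), so p ≈ 100×(240 − 252)/(128 − 252) = -1200/-124 = 9.68.
p = 10 reproduces all three channels after rounding.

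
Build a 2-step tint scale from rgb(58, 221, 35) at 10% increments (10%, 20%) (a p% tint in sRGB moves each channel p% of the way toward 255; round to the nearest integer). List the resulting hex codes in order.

10%: (58 + 19.7 = 77.7→78, 221 + 3.4 = 224.4→224, 35 + 22 = 57→57) → #4ee039
20%: (58 + 39.4 = 97.4→97, 221 + 6.8 = 227.8→228, 35 + 44 = 79→79) → #61e44f

#4ee039, #61e44f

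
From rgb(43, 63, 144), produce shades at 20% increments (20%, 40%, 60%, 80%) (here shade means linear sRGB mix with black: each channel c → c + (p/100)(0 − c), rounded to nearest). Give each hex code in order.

#223273, #1a2656, #11193a, #090d1d

20%: (43 − 8.6 = 34.4→34, 63 − 12.6 = 50.4→50, 144 − 28.8 = 115.2→115) → #223273
40%: (43 − 17.2 = 25.8→26, 63 − 25.2 = 37.8→38, 144 − 57.6 = 86.4→86) → #1a2656
60%: (43 − 25.8 = 17.2→17, 63 − 37.8 = 25.2→25, 144 − 86.4 = 57.6→58) → #11193a
80%: (43 − 34.4 = 8.6→9, 63 − 50.4 = 12.6→13, 144 − 115.2 = 28.8→29) → #090d1d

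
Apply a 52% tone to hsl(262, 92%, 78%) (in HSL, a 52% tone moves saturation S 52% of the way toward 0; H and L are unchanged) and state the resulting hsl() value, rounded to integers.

hsl(262, 44%, 78%)

S moves 52% from 92 toward 0: 92 − 47.84 = 44.16 → 44.
H and L are unchanged.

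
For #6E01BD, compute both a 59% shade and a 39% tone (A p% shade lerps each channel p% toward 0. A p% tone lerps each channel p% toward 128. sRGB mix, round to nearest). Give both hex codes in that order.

#6E01BD is rgb(110, 1, 189).
59% shade:
  R: 110 − 64.9 = 45.1 → 45
  G: 1 + 0.59×(0−1) = 1 − 0.59 = 0.41 → 0
  B: 189 − 111.51 = 77.49 → 77
  → #2D004D
39% tone:
  R: 110 + 0.39×(128−110) = 110 + 7.02 = 117.02 → 117
  G: 1 + 0.39×(128−1) = 1 + 49.53 = 50.53 → 51
  B: 189 + 0.39×(128−189) = 189 − 23.79 = 165.21 → 165
  → #7533A5

#2D004D, #7533A5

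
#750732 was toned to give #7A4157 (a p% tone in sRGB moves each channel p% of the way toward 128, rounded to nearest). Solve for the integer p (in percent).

48%

#750732 is rgb(117, 7, 50); #7A4157 is rgb(122, 65, 87).
On the G channel (widest range): 65 ≈ 7 + (p/100)(128 − 7), so p ≈ 100×(65 − 7)/(128 − 7) = 5800/121 = 47.93.
p = 48 reproduces all three channels after rounding.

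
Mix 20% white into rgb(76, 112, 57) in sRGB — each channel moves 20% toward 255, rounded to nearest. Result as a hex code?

A 20% tint moves each channel 20% toward 255:
  R: 76 + 35.8 = 111.8 → 112
  G: 112 + 0.2×(255−112) = 112 + 28.6 = 140.6 → 141
  B: 57 + 39.6 = 96.6 → 97
rgb(112, 141, 97) = #708D61.

#708D61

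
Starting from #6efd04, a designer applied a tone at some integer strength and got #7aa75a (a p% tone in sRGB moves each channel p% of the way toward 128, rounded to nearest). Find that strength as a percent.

#6efd04 is rgb(110, 253, 4); #7aa75a is rgb(122, 167, 90).
On the G channel (widest range): 167 ≈ 253 + (p/100)(128 − 253), so p ≈ 100×(167 − 253)/(128 − 253) = -8600/-125 = 68.80.
p = 69 reproduces all three channels after rounding.

69%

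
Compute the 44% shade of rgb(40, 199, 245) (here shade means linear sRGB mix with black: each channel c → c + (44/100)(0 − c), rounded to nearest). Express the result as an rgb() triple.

A 44% shade moves each channel 44% toward 0:
  R: 40 − 17.6 = 22.4 → 22
  G: 199 + 0.44×(0−199) = 199 − 87.56 = 111.44 → 111
  B: 245 + 0.44×(0−245) = 245 − 107.8 = 137.2 → 137

rgb(22, 111, 137)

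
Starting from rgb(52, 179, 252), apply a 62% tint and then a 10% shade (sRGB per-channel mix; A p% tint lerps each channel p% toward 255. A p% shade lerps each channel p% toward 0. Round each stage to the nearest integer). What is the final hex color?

Per channel, c → c + 0.62(255 − c):
  R: 52 + 0.62×(255−52) = 52 + 125.86 = 177.86 → 178
  G: 179 + 0.62×(255−179) = 179 + 47.12 = 226.12 → 226
  B: 252 + 0.62×(255−252) = 252 + 1.86 = 253.86 → 254
After the tint: rgb(178, 226, 254) = #B2E2FE.
A 10% shade moves each channel 10% toward 0:
  R: 178 − 17.8 = 160.2 → 160
  G: 226 + 0.1×(0−226) = 226 − 22.6 = 203.4 → 203
  B: 254 + 0.1×(0−254) = 254 − 25.4 = 228.6 → 229
rgb(160, 203, 229) = #A0CBE5.

#A0CBE5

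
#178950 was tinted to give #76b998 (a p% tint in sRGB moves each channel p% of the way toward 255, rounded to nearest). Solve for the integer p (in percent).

#178950 is rgb(23, 137, 80); #76b998 is rgb(118, 185, 152).
On the R channel (widest range): 118 ≈ 23 + (p/100)(255 − 23), so p ≈ 100×(118 − 23)/(255 − 23) = 9500/232 = 40.95.
p = 41 reproduces all three channels after rounding.

41%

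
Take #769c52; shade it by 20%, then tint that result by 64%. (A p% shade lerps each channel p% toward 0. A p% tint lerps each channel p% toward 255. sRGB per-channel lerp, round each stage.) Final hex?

#c5d0bb

#769c52 is rgb(118, 156, 82).
Per channel, c → c + 0.2(0 − c):
  R: 118 + 0.2×(0−118) = 118 − 23.6 = 94.4 → 94
  G: 156 + 0.2×(0−156) = 156 − 31.2 = 124.8 → 125
  B: 82 + 0.2×(0−82) = 82 − 16.4 = 65.6 → 66
After the shade: rgb(94, 125, 66) = #5e7d42.
A 64% tint moves each channel 64% toward 255:
  R: 94 + 0.64×(255−94) = 94 + 103.04 = 197.04 → 197
  G: 125 + 0.64×(255−125) = 125 + 83.2 = 208.2 → 208
  B: 66 + 120.96 = 186.96 → 187
rgb(197, 208, 187) = #c5d0bb.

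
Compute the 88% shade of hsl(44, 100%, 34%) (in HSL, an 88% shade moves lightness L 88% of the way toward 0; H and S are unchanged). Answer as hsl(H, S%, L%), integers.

L moves 88% from 34 toward 0: 34 − 29.92 = 4.08 → 4.
H and S are unchanged.

hsl(44, 100%, 4%)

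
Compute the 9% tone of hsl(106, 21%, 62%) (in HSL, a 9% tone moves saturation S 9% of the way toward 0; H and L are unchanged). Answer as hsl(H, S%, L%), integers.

S moves 9% from 21 toward 0: 21 − 1.89 = 19.11 → 19.
H and L are unchanged.

hsl(106, 19%, 62%)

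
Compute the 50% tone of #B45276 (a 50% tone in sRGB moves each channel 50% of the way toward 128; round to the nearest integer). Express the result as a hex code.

#B45276 is rgb(180, 82, 118).
Per channel, c → c + 0.5(128 − c):
  R: 180 + 0.5×(128−180) = 180 − 26 = 154 → 154
  G: 82 + 0.5×(128−82) = 82 + 23 = 105 → 105
  B: 118 + 0.5×(128−118) = 118 + 5 = 123 → 123
rgb(154, 105, 123) = #9A697B.

#9A697B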